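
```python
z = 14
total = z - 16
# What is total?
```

Trace:
`z = 14` → z = 14
`total = z - 16` → total = -2
So total = -2

Answer: -2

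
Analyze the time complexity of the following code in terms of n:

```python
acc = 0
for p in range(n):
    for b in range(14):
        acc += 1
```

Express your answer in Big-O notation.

Each loop level contributes: n × 1. Multiplying the contributions gives O(n).

Answer: O(n)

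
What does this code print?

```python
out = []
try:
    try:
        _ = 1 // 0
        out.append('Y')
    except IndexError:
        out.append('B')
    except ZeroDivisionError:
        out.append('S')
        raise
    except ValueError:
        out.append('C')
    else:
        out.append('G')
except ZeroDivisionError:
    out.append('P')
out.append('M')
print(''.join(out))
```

Execution trace: 'S' (except ZeroDivisionError) → 'P' (outer except ZeroDivisionError) → 'M' (after the try/except). Output: SPM

Answer: SPM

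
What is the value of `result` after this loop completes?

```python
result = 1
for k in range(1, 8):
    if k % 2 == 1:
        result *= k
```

Product of odd numbers 1 to 7
`result` takes the values: 1 → 3 → 15 → 105

Answer: 105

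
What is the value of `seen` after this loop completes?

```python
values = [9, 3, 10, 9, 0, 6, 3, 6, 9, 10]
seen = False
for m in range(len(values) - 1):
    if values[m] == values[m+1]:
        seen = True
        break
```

Check consecutive duplicates in [9, 3, 10, 9, 0, 6, 3, 6, 9, 10]
`seen` takes the values: False

Answer: False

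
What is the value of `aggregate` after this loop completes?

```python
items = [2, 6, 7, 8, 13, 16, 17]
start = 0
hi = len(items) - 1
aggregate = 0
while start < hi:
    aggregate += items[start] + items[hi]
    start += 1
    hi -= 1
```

Sum of pairs from ends
`aggregate` takes the values: 0 → 19 → 41 → 61

Answer: 61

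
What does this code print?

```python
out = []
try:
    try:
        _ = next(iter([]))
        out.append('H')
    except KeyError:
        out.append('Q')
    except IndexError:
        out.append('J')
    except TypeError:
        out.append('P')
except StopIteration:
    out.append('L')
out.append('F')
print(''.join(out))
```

Execution trace: 'L' (outer except StopIteration) → 'F' (after the try/except). Output: LF

Answer: LF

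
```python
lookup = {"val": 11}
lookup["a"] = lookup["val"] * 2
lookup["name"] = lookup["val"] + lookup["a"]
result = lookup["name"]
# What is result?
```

Trace:
`lookup = {"val": 11}` → lookup = {'val': 11}
`lookup["a"] = lookup["val"] * 2` → lookup = {'val': 11, 'a': 22}
`lookup["name"] = lookup["val"] + lookup["a"]` → lookup = {'val': 11, 'a': 22, 'name': 33}
`result = lookup["name"]` → result = 33
So result = 33

Answer: 33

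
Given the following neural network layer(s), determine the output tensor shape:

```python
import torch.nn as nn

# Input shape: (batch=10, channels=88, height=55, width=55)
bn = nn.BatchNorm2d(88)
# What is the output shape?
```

Input: (10, 88, 55, 55) -> Output: (10, 88, 55, 55)

Answer: (10, 88, 55, 55)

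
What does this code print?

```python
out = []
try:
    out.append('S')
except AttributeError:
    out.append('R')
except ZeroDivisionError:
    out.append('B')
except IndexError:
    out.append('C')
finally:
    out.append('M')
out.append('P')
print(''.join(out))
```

Execution trace: 'S' (try body, no exception) → 'M' (finally) → 'P' (after the try/except). Output: SMP

Answer: SMP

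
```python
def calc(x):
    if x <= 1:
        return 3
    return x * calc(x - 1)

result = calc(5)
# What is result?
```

calc(5) = 5 * 4 * 3 * 2 * 3 = 360

Answer: 360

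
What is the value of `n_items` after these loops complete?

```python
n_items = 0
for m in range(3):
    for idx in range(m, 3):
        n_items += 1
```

Upper triangle: 3 + 2 + ... + 1
`n_items` takes the values: 0 → 1 → 2 → 3 → 4 → 5 → 6

Answer: 6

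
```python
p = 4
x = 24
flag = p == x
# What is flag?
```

Trace:
`p = 4` → p = 4
`x = 24` → x = 24
`flag = p == x` → flag = False
So flag = False

Answer: False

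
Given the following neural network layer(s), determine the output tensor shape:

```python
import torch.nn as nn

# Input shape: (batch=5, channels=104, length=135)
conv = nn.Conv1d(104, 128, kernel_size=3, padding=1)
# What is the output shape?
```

Input: (5, 104, 135) -> Output: (5, 128, 135)

Answer: (5, 128, 135)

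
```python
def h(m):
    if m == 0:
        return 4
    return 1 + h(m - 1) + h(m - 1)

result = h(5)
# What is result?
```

h(m) = 1 + 2·h(m-1), h(0)=4. Closed form: (4+1)·2^5 - 1 = 159.

Answer: 159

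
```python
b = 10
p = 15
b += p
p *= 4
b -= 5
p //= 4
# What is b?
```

Trace:
`b = 10` → b = 10
`p = 15` → p = 15
`b += p` → b = 25
`p *= 4` → p = 60
`b -= 5` → b = 20
`p //= 4` → p = 15
So b = 20

Answer: 20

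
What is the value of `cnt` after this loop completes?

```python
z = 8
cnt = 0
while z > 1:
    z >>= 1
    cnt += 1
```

Count right shifts until 1
`cnt` takes the values: 0 → 1 → 2 → 3

Answer: 3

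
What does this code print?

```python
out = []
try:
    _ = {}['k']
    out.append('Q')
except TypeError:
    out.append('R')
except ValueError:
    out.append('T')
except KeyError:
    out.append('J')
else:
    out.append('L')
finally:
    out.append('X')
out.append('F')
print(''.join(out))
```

Execution trace: 'J' (except KeyError) → 'X' (finally) → 'F' (after the try/except). Output: JXF

Answer: JXF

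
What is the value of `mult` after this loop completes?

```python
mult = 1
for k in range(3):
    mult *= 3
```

3^3 = 27
`mult` takes the values: 1 → 3 → 9 → 27

Answer: 27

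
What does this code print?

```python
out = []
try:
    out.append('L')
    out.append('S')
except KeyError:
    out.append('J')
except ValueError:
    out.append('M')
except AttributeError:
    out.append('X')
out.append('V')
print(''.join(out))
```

Execution trace: 'L' (try body) → 'S' (try body, no exception) → 'V' (after the try/except). Output: LSV

Answer: LSV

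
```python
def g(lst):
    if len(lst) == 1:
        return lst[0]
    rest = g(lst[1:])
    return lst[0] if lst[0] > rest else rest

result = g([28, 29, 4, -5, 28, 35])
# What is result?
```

Recursive max over [28, 29, 4, -5, 28, 35] = 35

Answer: 35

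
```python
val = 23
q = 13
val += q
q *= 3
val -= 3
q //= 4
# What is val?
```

Trace:
`val = 23` → val = 23
`q = 13` → q = 13
`val += q` → val = 36
`q *= 3` → q = 39
`val -= 3` → val = 33
`q //= 4` → q = 9
So val = 33

Answer: 33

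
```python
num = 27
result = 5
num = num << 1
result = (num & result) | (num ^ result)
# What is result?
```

Trace:
`num = 27` → num = 27
`result = 5` → result = 5
`num = num << 1` → num = 54
`result = (num & result) | (num ^ result)` → result = 55
So result = 55

Answer: 55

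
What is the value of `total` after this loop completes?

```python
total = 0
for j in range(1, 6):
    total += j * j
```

Sum of squares 1² to 5² = 55
`total` takes the values: 0 → 1 → 5 → 14 → 30 → 55

Answer: 55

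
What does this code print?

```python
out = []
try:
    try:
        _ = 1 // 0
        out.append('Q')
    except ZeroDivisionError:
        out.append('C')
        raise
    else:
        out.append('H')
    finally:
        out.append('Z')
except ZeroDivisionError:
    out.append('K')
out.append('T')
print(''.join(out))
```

Execution trace: 'C' (inner except ZeroDivisionError) → 'Z' (inner finally) → 'K' (outer except ZeroDivisionError) → 'T' (after the try/except). Output: CZKT

Answer: CZKT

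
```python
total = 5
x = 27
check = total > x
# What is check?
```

Trace:
`total = 5` → total = 5
`x = 27` → x = 27
`check = total > x` → check = False
So check = False

Answer: False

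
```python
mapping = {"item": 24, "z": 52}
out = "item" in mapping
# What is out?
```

Trace:
`mapping = {"item": 24, "z": 52}` → mapping = {'item': 24, 'z': 52}
`out = "item" in mapping` → out = True
So out = True

Answer: True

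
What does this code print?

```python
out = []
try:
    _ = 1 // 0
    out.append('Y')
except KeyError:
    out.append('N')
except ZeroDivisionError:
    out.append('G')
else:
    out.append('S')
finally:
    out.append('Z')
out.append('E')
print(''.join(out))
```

Execution trace: 'G' (except ZeroDivisionError) → 'Z' (finally) → 'E' (after the try/except). Output: GZE

Answer: GZE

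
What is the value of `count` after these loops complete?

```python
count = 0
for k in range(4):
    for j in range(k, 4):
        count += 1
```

Upper triangle: 4 + 3 + ... + 1
`count` takes the values: 0 → 1 → 2 → 3 → 4 → 5 → 6 → 7 → 8 → 9 → 10

Answer: 10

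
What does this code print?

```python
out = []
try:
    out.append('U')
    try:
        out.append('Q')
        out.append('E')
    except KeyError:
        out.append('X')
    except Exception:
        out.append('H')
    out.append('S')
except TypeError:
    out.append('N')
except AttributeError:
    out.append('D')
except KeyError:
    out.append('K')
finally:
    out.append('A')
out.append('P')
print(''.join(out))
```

Execution trace: 'U' (try body) → 'Q' (inner try body) → 'E' (inner try body, no exception) → 'S' (try body, no exception) → 'A' (finally) → 'P' (after the try/except). Output: UQESAP

Answer: UQESAP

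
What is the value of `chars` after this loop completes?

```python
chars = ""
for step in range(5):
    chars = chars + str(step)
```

Concatenate digits 0 to 4
`chars` takes the values: "" → "0" → "01" → "012" → "0123" → "01234"

Answer: "01234"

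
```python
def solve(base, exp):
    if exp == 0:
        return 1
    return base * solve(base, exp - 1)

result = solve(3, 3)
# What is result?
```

solve(3, 3) = 3 * 3 * 3 = 27

Answer: 27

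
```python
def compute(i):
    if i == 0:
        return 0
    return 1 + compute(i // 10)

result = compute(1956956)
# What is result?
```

Count of digits of 1956956: 7

Answer: 7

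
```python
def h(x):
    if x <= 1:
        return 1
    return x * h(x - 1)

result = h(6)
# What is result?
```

h(6) = 6 * 5 * 4 * 3 * 2 * 1 = 720

Answer: 720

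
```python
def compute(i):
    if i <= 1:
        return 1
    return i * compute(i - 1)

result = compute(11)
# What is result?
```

compute(11) = 11 * 10 * 9 * 8 * 7 * 6 * 5 * 4 * 3 * 2 * 1 = 39916800

Answer: 39916800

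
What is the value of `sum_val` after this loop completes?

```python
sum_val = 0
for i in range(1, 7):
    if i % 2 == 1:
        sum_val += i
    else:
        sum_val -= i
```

Add odd, subtract even
`sum_val` takes the values: 0 → 1 → -1 → 2 → -2 → 3 → -3

Answer: -3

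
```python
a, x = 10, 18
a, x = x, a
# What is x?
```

Trace:
`a, x = 10, 18` → a = 10; x = 18
`a, x = x, a` → a = 18; x = 10
So x = 10

Answer: 10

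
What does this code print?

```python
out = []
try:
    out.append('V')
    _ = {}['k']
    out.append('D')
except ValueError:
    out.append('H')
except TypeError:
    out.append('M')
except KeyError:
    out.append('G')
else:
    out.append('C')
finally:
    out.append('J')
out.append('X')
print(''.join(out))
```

Execution trace: 'V' (try body) → 'G' (except KeyError) → 'J' (finally) → 'X' (after the try/except). Output: VGJX

Answer: VGJX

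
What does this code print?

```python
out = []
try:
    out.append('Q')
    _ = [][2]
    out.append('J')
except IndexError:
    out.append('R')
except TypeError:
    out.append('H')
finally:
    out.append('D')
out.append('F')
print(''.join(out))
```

Execution trace: 'Q' (try body) → 'R' (except IndexError) → 'D' (finally) → 'F' (after the try/except). Output: QRDF

Answer: QRDF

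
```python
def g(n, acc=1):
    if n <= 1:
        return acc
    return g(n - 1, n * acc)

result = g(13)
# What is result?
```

Accumulator trace (n, acc): (13, 1) -> (12, 13) -> (11, 156) -> (10, 1716) -> (9, 17160) -> (8, 154440) -> (7, 1235520) -> (6, 8648640) -> (5, 51891840) -> (4, 259459200) -> (3, 1037836800) -> (2, 3113510400) -> (1, 6227020800) -> return 6227020800

Answer: 6227020800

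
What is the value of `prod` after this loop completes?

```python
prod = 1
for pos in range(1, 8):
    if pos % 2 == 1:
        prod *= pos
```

Product of odd numbers 1 to 7
`prod` takes the values: 1 → 3 → 15 → 105

Answer: 105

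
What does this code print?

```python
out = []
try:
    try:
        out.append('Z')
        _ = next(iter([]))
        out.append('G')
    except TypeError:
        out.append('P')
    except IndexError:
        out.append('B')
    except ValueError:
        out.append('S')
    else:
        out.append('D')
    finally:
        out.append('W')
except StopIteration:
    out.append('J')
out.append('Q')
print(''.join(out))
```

Execution trace: 'Z' (try body) → 'W' (finally) → 'J' (outer except StopIteration) → 'Q' (after the try/except). Output: ZWJQ

Answer: ZWJQ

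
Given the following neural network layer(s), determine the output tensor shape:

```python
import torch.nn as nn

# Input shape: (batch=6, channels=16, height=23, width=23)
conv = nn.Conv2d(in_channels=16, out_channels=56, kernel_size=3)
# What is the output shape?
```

Input: (6, 16, 23, 23) -> Output: (6, 56, 21, 21)

Answer: (6, 56, 21, 21)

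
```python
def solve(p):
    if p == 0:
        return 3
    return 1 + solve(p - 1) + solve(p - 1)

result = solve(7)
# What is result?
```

solve(p) = 1 + 2·solve(p-1), solve(0)=3. Closed form: (3+1)·2^7 - 1 = 511.

Answer: 511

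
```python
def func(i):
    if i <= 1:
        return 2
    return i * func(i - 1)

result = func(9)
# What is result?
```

func(9) = 9 * 8 * 7 * 6 * 5 * 4 * 3 * 2 * 2 = 725760

Answer: 725760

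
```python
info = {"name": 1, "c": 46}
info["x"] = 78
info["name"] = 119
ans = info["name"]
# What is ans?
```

Trace:
`info = {"name": 1, "c": 46}` → info = {'name': 1, 'c': 46}
`info["x"] = 78` → info = {'name': 1, 'c': 46, 'x': 78}
`info["name"] = 119` → info = {'name': 119, 'c': 46, 'x': 78}
`ans = info["name"]` → ans = 119
So ans = 119

Answer: 119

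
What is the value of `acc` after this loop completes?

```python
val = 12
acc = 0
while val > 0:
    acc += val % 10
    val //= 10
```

Sum digits of 12
`acc` takes the values: 0 → 2 → 3

Answer: 3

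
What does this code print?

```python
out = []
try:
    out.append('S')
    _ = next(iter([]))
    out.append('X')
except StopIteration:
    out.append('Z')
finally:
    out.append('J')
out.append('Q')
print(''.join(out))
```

Execution trace: 'S' (try body) → 'Z' (except StopIteration) → 'J' (finally) → 'Q' (after the try/except). Output: SZJQ

Answer: SZJQ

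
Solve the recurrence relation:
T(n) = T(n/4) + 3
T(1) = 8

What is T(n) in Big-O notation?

Each step divides n by 4 and adds 3. After log_4(n) steps we reach T(1)=8. So T(n) = 3·log_4(n) + 8 = O(log n).

Answer: O(log n)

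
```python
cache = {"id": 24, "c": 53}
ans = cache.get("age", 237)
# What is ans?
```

Trace:
`cache = {"id": 24, "c": 53}` → cache = {'id': 24, 'c': 53}
`ans = cache.get("age", 237)` → ans = 237
So ans = 237

Answer: 237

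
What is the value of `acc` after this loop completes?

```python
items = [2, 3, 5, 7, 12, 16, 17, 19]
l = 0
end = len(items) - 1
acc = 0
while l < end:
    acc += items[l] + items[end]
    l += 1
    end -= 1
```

Sum of pairs from ends
`acc` takes the values: 0 → 21 → 41 → 62 → 81

Answer: 81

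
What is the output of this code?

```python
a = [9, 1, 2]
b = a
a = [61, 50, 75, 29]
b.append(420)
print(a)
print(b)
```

Key concept: rebinding vs mutation: a is rebound to a new list, b still points at the original.
Step by step:
`a = [9, 1, 2]` → a = [9, 1, 2]
`b = a` → b = [9, 1, 2] (same object as a)
`a = [61, 50, 75, 29]` → a = [61, 50, 75, 29]
`b.append(420)` → b = [9, 1, 2, 420]
`print(a)` → prints [61, 50, 75, 29]
`print(b)` → prints [9, 1, 2, 420]

Answer:
[61, 50, 75, 29]
[9, 1, 2, 420]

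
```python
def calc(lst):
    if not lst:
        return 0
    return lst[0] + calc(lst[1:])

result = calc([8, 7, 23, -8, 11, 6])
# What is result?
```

8 + 7 + 23 + (-8) + 11 + 6 + 0 = 47

Answer: 47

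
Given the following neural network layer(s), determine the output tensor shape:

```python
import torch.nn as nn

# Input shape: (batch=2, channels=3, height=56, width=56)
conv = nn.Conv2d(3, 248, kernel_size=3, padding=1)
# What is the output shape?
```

Input: (2, 3, 56, 56) -> Output: (2, 248, 56, 56)

Answer: (2, 248, 56, 56)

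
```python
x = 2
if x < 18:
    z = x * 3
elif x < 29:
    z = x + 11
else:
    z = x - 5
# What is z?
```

Trace:
`x = 2` → x = 2
`if x < 18: ...` → x < 18 is True → z = 6
So z = 6

Answer: 6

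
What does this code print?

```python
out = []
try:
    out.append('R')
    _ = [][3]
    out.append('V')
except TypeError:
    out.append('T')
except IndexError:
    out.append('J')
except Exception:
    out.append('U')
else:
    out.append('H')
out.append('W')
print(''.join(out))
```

Execution trace: 'R' (try body) → 'J' (except IndexError) → 'W' (after the try/except). Output: RJW

Answer: RJW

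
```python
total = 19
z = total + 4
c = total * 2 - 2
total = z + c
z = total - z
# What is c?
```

Trace:
`total = 19` → total = 19
`z = total + 4` → z = 23
`c = total * 2 - 2` → c = 36
`total = z + c` → total = 59
`z = total - z` → z = 36
So c = 36

Answer: 36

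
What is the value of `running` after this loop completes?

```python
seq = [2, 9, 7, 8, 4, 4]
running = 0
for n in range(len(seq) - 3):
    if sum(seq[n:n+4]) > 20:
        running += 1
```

Count windows with sum > 20
`running` takes the values: 0 → 1 → 2 → 3

Answer: 3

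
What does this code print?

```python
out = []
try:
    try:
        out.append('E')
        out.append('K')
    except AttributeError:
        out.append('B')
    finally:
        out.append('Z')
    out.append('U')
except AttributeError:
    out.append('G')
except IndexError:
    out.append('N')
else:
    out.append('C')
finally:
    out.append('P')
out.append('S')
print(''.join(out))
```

Execution trace: 'E' (inner try body) → 'K' (inner try body, no exception) → 'Z' (inner finally) → 'U' (try body, no exception) → 'C' (else) → 'P' (finally) → 'S' (after the try/except). Output: EKZUCPS

Answer: EKZUCPS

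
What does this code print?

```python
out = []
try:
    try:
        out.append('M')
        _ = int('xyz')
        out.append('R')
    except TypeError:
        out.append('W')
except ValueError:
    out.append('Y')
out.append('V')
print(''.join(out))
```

Execution trace: 'M' (inner try body) → 'Y' (outer except ValueError) → 'V' (after the try/except). Output: MYV

Answer: MYV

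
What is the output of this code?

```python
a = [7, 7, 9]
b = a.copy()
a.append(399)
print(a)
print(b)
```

Key concept: list.copy() creates independent copy.
Step by step:
`a = [7, 7, 9]` → a = [7, 7, 9]
`b = a.copy()` → b = [7, 7, 9]
`a.append(399)` → a = [7, 7, 9, 399]
`print(a)` → prints [7, 7, 9, 399]
`print(b)` → prints [7, 7, 9]

Answer:
[7, 7, 9, 399]
[7, 7, 9]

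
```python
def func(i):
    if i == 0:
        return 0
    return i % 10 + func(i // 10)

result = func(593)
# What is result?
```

Sum of digits of 593: 3 + 9 + 5 = 17

Answer: 17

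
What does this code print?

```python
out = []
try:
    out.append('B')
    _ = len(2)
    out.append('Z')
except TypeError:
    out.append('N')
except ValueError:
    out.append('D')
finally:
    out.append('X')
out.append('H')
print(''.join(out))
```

Execution trace: 'B' (try body) → 'N' (except TypeError) → 'X' (finally) → 'H' (after the try/except). Output: BNXH

Answer: BNXH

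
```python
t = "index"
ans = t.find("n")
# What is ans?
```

Trace:
`t = "index"` → t = 'index'
`ans = t.find("n")` → ans = 1
So ans = 1

Answer: 1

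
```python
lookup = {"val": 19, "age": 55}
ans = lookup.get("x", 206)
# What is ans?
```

Trace:
`lookup = {"val": 19, "age": 55}` → lookup = {'val': 19, 'age': 55}
`ans = lookup.get("x", 206)` → ans = 206
So ans = 206

Answer: 206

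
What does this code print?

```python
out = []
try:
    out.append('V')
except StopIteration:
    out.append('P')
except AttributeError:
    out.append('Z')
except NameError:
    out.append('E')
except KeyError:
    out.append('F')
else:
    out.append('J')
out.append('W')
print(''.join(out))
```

Execution trace: 'V' (try body, no exception) → 'J' (else) → 'W' (after the try/except). Output: VJW

Answer: VJW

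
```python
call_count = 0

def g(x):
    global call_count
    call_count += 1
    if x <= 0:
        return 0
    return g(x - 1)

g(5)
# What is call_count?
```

Linear recursion stepping by 1: 6 calls from x=5 down to ≤0.

Answer: 6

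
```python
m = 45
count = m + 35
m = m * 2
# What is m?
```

Trace:
`m = 45` → m = 45
`count = m + 35` → count = 80
`m = m * 2` → m = 90
So m = 90

Answer: 90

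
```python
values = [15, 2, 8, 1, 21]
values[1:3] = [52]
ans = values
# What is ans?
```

Trace:
`values = [15, 2, 8, 1, 21]` → values = [15, 2, 8, 1, 21]
`values[1:3] = [52]` → values = [15, 52, 1, 21]
`ans = values` → ans = [15, 52, 1, 21]
So ans = [15, 52, 1, 21]

Answer: [15, 52, 1, 21]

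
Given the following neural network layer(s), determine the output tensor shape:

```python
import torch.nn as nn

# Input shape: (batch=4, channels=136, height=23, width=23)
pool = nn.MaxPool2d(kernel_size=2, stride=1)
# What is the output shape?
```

Input: (4, 136, 23, 23) -> Output: (4, 136, 22, 22)

Answer: (4, 136, 22, 22)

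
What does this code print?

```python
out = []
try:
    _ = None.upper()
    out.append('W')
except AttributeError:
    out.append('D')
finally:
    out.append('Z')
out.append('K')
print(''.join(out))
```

Execution trace: 'D' (except AttributeError) → 'Z' (finally) → 'K' (after the try/except). Output: DZK

Answer: DZK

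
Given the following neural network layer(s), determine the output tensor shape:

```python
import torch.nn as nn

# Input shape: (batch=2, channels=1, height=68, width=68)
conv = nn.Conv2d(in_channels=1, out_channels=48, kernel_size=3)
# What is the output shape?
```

Input: (2, 1, 68, 68) -> Output: (2, 48, 66, 66)

Answer: (2, 48, 66, 66)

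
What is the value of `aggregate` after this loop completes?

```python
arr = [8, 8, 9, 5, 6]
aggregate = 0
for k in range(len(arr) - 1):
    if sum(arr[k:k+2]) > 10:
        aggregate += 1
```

Count windows with sum > 10
`aggregate` takes the values: 0 → 1 → 2 → 3 → 4

Answer: 4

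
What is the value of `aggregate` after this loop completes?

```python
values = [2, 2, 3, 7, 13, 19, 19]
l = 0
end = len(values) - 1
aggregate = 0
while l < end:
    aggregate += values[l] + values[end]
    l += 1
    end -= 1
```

Sum of pairs from ends
`aggregate` takes the values: 0 → 21 → 42 → 58

Answer: 58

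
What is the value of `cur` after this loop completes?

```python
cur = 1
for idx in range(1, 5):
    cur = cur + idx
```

Start at 1, add 1 through 4
`cur` takes the values: 1 → 2 → 4 → 7 → 11

Answer: 11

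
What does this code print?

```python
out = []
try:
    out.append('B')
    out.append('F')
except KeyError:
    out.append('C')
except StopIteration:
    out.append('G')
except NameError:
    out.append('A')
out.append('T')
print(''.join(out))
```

Execution trace: 'B' (try body) → 'F' (try body, no exception) → 'T' (after the try/except). Output: BFT

Answer: BFT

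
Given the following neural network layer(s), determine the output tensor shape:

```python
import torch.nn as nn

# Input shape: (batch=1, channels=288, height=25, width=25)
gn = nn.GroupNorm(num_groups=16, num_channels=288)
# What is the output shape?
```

Input: (1, 288, 25, 25) -> Output: (1, 288, 25, 25)

Answer: (1, 288, 25, 25)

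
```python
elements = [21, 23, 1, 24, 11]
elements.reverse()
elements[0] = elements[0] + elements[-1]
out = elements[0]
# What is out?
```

Trace:
`elements = [21, 23, 1, 24, 11]` → elements = [21, 23, 1, 24, 11]
`elements.reverse()` → elements = [11, 24, 1, 23, 21]
`elements[0] = elements[0] + elements[-1]` → elements = [32, 24, 1, 23, 21]
`out = elements[0]` → out = 32
So out = 32

Answer: 32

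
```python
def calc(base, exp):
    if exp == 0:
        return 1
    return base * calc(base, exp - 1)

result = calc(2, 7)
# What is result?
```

calc(2, 7) = 2 * 2 * 2 * 2 * 2 * 2 * 2 = 128

Answer: 128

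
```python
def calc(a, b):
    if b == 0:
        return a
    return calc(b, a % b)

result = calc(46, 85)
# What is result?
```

calc(46, 85) -> calc(85, 46) -> calc(46, 39) -> calc(39, 7) -> calc(7, 4) -> calc(4, 3) -> calc(3, 1) -> calc(1, 0) -> 1

Answer: 1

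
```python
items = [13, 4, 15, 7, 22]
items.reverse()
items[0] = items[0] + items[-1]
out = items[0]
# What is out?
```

Trace:
`items = [13, 4, 15, 7, 22]` → items = [13, 4, 15, 7, 22]
`items.reverse()` → items = [22, 7, 15, 4, 13]
`items[0] = items[0] + items[-1]` → items = [35, 7, 15, 4, 13]
`out = items[0]` → out = 35
So out = 35

Answer: 35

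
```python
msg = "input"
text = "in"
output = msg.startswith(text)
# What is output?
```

Trace:
`msg = "input"` → msg = 'input'
`text = "in"` → text = 'in'
`output = msg.startswith(text)` → output = True
So output = True

Answer: True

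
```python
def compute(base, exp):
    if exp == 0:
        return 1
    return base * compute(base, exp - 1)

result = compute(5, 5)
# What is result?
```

compute(5, 5) = 5 * 5 * 5 * 5 * 5 = 3125

Answer: 3125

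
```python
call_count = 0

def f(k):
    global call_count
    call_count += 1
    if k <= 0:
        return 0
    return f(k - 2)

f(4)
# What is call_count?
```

Linear recursion stepping by 2: 3 calls from k=4 down to ≤0.

Answer: 3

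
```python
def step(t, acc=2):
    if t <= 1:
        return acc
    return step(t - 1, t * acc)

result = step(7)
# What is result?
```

Accumulator trace (n, acc): (7, 2) -> (6, 14) -> (5, 84) -> (4, 420) -> (3, 1680) -> (2, 5040) -> (1, 10080) -> return 10080

Answer: 10080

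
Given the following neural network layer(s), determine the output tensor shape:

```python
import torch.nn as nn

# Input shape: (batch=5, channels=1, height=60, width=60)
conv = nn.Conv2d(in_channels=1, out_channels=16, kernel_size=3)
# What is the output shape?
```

Input: (5, 1, 60, 60) -> Output: (5, 16, 58, 58)

Answer: (5, 16, 58, 58)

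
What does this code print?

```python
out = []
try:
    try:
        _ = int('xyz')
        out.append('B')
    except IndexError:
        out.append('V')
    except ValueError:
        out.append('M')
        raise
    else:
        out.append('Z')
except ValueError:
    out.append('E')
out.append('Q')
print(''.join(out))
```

Execution trace: 'M' (inner except ValueError) → 'E' (outer except ValueError) → 'Q' (after the try/except). Output: MEQ

Answer: MEQ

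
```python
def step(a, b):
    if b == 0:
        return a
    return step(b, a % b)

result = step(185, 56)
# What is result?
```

step(185, 56) -> step(56, 17) -> step(17, 5) -> step(5, 2) -> step(2, 1) -> step(1, 0) -> 1

Answer: 1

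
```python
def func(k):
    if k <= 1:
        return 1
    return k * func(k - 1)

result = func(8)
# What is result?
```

func(8) = 8 * 7 * 6 * 5 * 4 * 3 * 2 * 1 = 40320

Answer: 40320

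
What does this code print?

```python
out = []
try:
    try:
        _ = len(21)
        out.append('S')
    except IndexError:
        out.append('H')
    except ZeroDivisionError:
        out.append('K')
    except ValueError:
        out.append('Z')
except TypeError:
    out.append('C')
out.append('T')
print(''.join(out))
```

Execution trace: 'C' (outer except TypeError) → 'T' (after the try/except). Output: CT

Answer: CT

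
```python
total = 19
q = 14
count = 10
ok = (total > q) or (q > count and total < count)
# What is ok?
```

Trace:
`total = 19` → total = 19
`q = 14` → q = 14
`count = 10` → count = 10
`ok = (total > q) or (q > count and total < count)` → ok = True
So ok = True

Answer: True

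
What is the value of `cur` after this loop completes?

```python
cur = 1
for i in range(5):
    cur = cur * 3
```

Multiply by 3, 5 times: 1 * 3^5 = 243
`cur` takes the values: 1 → 3 → 9 → 27 → 81 → 243

Answer: 243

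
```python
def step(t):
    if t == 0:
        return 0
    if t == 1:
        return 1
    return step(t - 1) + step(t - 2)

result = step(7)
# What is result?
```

Build up from base cases: step(0)=0, step(1)=1, step(2)=1, step(3)=2, step(4)=3, step(5)=5, step(6)=8, ..., step(7)=13

Answer: 13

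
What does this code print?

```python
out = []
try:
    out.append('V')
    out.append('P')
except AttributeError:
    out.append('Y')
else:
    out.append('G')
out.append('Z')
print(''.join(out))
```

Execution trace: 'V' (try body) → 'P' (try body, no exception) → 'G' (else) → 'Z' (after the try/except). Output: VPGZ

Answer: VPGZ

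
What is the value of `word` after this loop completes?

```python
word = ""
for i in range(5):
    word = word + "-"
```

Repeat '-' 5 times
`word` takes the values: "" → "-" → "--" → "---" → "----" → "-----"

Answer: "-----"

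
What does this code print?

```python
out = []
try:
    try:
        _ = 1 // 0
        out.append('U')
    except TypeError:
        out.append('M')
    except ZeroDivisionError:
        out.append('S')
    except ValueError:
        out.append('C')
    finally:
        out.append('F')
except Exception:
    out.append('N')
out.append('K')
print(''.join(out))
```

Execution trace: 'S' (inner except ZeroDivisionError) → 'F' (inner finally) → 'K' (after the try/except). Output: SFK

Answer: SFK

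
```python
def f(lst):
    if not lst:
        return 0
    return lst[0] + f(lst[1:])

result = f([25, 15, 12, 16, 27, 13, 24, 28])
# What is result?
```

25 + 15 + 12 + 16 + 27 + 13 + 24 + 28 + 0 = 160

Answer: 160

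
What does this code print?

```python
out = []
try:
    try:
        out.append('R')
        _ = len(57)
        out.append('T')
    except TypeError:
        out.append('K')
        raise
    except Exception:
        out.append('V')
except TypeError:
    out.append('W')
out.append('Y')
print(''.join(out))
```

Execution trace: 'R' (inner try body) → 'K' (inner except TypeError) → 'W' (outer except TypeError) → 'Y' (after the try/except). Output: RKWY

Answer: RKWY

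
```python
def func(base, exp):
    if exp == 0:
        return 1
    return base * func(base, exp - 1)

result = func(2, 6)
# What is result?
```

func(2, 6) = 2 * 2 * 2 * 2 * 2 * 2 = 64

Answer: 64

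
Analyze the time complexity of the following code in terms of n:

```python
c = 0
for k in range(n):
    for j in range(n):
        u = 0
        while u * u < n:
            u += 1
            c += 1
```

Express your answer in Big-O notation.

Each loop level contributes: n × n × √n. Multiplying the contributions gives O(n^2√n).

Answer: O(n^2√n)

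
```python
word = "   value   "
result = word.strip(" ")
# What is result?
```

Trace:
`word = "   value   "` → word = '   value   '
`result = word.strip(" ")` → result = 'value'
So result = 'value'

Answer: 'value'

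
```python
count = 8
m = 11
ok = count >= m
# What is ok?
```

Trace:
`count = 8` → count = 8
`m = 11` → m = 11
`ok = count >= m` → ok = False
So ok = False

Answer: False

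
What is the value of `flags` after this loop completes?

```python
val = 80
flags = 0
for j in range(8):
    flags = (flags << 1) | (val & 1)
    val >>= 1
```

Reverse lowest 8 bits of 80
`flags` takes the values: 0 → 1 → 2 → 5 → 10

Answer: 10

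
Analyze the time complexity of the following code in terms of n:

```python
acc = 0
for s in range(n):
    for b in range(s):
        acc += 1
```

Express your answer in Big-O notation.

Each loop level contributes: n × n. Multiplying the contributions gives O(n^2).

Answer: O(n^2)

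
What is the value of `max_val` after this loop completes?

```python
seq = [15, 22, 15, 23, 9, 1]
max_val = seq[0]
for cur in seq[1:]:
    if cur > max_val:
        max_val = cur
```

Maximum of [15, 22, 15, 23, 9, 1]
`max_val` takes the values: 15 → 22 → 23

Answer: 23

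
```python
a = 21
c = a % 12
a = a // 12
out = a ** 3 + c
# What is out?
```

Trace:
`a = 21` → a = 21
`c = a % 12` → c = 9
`a = a // 12` → a = 1
`out = a ** 3 + c` → out = 10
So out = 10

Answer: 10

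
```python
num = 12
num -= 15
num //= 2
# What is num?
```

Trace:
`num = 12` → num = 12
`num -= 15` → num = -3
`num //= 2` → num = -2
So num = -2

Answer: -2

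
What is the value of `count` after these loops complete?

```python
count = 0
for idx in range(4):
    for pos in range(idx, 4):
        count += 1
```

Upper triangle: 4 + 3 + ... + 1
`count` takes the values: 0 → 1 → 2 → 3 → 4 → 5 → 6 → 7 → 8 → 9 → 10

Answer: 10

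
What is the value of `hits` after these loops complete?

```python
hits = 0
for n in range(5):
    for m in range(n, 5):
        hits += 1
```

Upper triangle: 5 + 4 + ... + 1
`hits` takes the values: 0 → 1 → 2 → 3 → 4 → 5 → 6 → 7 → 8 → 9 → 10 → 11 → 12 → 13 → 14 → 15

Answer: 15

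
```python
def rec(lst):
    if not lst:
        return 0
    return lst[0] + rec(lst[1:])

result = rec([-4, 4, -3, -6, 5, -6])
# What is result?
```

(-4) + 4 + (-3) + (-6) + 5 + (-6) + 0 = -10

Answer: -10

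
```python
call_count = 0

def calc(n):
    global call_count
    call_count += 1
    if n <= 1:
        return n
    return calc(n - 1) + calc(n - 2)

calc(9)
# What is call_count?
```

Calls(n) = 1 + Calls(n-1) + Calls(n-2); Calls(0)=Calls(1)=1. For n=9 this gives 109.

Answer: 109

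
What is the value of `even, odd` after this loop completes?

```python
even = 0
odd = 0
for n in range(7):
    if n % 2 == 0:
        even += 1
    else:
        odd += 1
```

Count evens and odds in range(7)
`even, odd` takes the values: (0, 0) → (1, 0) → (1, 1) → (2, 1) → (2, 2) → (3, 2) → (3, 3) → (4, 3)

Answer: 4, 3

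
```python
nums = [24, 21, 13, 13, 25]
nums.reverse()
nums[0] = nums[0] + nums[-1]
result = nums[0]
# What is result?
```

Trace:
`nums = [24, 21, 13, 13, 25]` → nums = [24, 21, 13, 13, 25]
`nums.reverse()` → nums = [25, 13, 13, 21, 24]
`nums[0] = nums[0] + nums[-1]` → nums = [49, 13, 13, 21, 24]
`result = nums[0]` → result = 49
So result = 49

Answer: 49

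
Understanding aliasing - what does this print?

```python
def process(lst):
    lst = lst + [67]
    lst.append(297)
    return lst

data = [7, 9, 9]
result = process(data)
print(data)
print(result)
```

Key concept: rebinding parameter vs mutation.
Step by step:
`data = [7, 9, 9]` → data = [7, 9, 9]
`result = process(data)` → result = [7, 9, 9, 67, 297]
`print(data)` → prints [7, 9, 9]
`print(result)` → prints [7, 9, 9, 67, 297]

Answer:
[7, 9, 9]
[7, 9, 9, 67, 297]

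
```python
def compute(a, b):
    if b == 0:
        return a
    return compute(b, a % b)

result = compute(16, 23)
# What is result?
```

compute(16, 23) -> compute(23, 16) -> compute(16, 7) -> compute(7, 2) -> compute(2, 1) -> compute(1, 0) -> 1

Answer: 1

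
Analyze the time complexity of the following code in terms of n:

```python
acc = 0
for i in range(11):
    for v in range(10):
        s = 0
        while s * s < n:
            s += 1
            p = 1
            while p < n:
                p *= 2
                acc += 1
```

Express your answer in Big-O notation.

Each loop level contributes: 1 × 1 × √n × log n. Multiplying the contributions gives O(√n log n).

Answer: O(√n log n)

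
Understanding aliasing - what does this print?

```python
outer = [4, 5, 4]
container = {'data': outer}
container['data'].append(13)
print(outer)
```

Key concept: dict holds reference to list.
Step by step:
`outer = [4, 5, 4]` → outer = [4, 5, 4]
`container = {'data': outer}` → container = {'data': [4, 5, 4]}
`container['data'].append(13)` → outer = [4, 5, 4, 13]; container = {'data': [4, 5, 4, 13]}
`print(outer)` → prints [4, 5, 4, 13]

Answer: [4, 5, 4, 13]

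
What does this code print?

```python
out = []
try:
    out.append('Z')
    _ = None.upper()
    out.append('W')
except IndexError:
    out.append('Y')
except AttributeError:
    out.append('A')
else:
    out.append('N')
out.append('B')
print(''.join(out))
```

Execution trace: 'Z' (try body) → 'A' (except AttributeError) → 'B' (after the try/except). Output: ZAB

Answer: ZAB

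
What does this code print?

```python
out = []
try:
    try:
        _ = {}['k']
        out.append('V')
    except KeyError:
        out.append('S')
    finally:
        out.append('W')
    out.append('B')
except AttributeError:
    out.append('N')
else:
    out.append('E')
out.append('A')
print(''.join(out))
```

Execution trace: 'S' (inner except KeyError) → 'W' (inner finally) → 'B' (try body, no exception) → 'E' (else) → 'A' (after the try/except). Output: SWBEA

Answer: SWBEA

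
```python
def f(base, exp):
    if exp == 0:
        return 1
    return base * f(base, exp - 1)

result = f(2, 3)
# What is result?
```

f(2, 3) = 2 * 2 * 2 = 8

Answer: 8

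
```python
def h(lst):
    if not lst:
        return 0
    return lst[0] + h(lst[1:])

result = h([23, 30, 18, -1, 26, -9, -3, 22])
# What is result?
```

23 + 30 + 18 + (-1) + 26 + (-9) + (-3) + 22 + 0 = 106

Answer: 106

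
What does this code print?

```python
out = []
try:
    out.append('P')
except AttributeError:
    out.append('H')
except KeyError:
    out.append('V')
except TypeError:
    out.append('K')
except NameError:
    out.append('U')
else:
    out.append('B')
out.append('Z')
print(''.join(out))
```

Execution trace: 'P' (try body, no exception) → 'B' (else) → 'Z' (after the try/except). Output: PBZ

Answer: PBZ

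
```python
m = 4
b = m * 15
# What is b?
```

Trace:
`m = 4` → m = 4
`b = m * 15` → b = 60
So b = 60

Answer: 60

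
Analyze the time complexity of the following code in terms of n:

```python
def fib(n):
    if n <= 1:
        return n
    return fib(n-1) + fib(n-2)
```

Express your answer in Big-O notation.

This is Recursive Fibonacci (naive). Time complexity: O(2^n).

Answer: O(2^n)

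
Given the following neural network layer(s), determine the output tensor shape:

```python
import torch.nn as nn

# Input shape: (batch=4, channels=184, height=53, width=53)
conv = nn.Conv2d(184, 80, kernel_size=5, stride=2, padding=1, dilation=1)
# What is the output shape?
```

Input: (4, 184, 53, 53) -> Output: (4, 80, 26, 26)

Answer: (4, 80, 26, 26)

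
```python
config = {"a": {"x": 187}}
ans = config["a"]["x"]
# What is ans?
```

Trace:
`config = {"a": {"x": 187}}` → config = {'a': {'x': 187}}
`ans = config["a"]["x"]` → ans = 187
So ans = 187

Answer: 187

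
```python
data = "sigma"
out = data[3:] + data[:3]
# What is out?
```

Trace:
`data = "sigma"` → data = 'sigma'
`out = data[3:] + data[:3]` → out = 'masig'
So out = 'masig'

Answer: 'masig'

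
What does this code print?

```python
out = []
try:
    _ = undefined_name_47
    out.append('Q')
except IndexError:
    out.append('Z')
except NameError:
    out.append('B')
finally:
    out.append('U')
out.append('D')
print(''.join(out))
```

Execution trace: 'B' (except NameError) → 'U' (finally) → 'D' (after the try/except). Output: BUD

Answer: BUD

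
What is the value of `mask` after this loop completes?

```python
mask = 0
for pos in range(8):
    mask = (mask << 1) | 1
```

Build 8 consecutive 1-bits: 0b11111111
`mask` takes the values: 0 → 1 → 3 → 7 → 15 → 31 → 63 → 127 → 255

Answer: 255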